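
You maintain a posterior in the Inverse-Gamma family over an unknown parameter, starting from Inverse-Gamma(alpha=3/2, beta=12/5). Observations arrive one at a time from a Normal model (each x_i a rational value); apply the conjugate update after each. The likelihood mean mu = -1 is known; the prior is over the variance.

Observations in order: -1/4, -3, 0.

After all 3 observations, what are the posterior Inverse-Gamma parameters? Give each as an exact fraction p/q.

alpha=3, beta=829/160

obs 1: x=-1/4 → posterior Inverse-Gamma(2, 429/160)
obs 2: x=-3 → posterior Inverse-Gamma(5/2, 749/160)
obs 3: x=0 → posterior Inverse-Gamma(3, 829/160)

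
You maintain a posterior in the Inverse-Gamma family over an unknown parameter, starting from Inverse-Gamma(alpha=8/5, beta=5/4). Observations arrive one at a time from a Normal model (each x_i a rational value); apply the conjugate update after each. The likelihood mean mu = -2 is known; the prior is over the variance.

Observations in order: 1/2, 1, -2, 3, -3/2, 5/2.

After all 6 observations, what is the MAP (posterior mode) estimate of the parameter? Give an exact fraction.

1265/224

obs 1: x=1/2 → posterior Inverse-Gamma(21/10, 35/8)
obs 2: x=1 → posterior Inverse-Gamma(13/5, 71/8)
obs 3: x=-2 → posterior Inverse-Gamma(31/10, 71/8)
obs 4: x=3 → posterior Inverse-Gamma(18/5, 171/8)
obs 5: x=-3/2 → posterior Inverse-Gamma(41/10, 43/2)
obs 6: x=5/2 → posterior Inverse-Gamma(23/5, 253/8)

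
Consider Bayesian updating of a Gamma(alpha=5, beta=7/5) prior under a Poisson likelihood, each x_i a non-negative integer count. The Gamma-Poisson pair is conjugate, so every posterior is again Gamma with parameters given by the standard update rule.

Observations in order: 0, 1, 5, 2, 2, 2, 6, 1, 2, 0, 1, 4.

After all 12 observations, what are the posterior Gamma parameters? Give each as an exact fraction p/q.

obs 1: x=0 → posterior Gamma(5, 12/5)
obs 2: x=1 → posterior Gamma(6, 17/5)
obs 3: x=5 → posterior Gamma(11, 22/5)
obs 4: x=2 → posterior Gamma(13, 27/5)
obs 5: x=2 → posterior Gamma(15, 32/5)
obs 6: x=2 → posterior Gamma(17, 37/5)
obs 7: x=6 → posterior Gamma(23, 42/5)
obs 8: x=1 → posterior Gamma(24, 47/5)
obs 9: x=2 → posterior Gamma(26, 52/5)
obs 10: x=0 → posterior Gamma(26, 57/5)
obs 11: x=1 → posterior Gamma(27, 62/5)
obs 12: x=4 → posterior Gamma(31, 67/5)

alpha=31, beta=67/5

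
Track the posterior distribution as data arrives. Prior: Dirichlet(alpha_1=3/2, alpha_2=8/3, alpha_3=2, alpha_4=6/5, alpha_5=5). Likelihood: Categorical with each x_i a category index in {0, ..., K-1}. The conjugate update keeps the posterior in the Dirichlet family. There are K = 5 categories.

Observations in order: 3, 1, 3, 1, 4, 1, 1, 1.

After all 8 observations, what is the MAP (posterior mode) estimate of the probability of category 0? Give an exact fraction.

15/461

obs 1: x=3 → posterior Dirichlet(3/2, 8/3, 2, 11/5, 5)
obs 2: x=1 → posterior Dirichlet(3/2, 11/3, 2, 11/5, 5)
obs 3: x=3 → posterior Dirichlet(3/2, 11/3, 2, 16/5, 5)
obs 4: x=1 → posterior Dirichlet(3/2, 14/3, 2, 16/5, 5)
obs 5: x=4 → posterior Dirichlet(3/2, 14/3, 2, 16/5, 6)
obs 6: x=1 → posterior Dirichlet(3/2, 17/3, 2, 16/5, 6)
obs 7: x=1 → posterior Dirichlet(3/2, 20/3, 2, 16/5, 6)
obs 8: x=1 → posterior Dirichlet(3/2, 23/3, 2, 16/5, 6)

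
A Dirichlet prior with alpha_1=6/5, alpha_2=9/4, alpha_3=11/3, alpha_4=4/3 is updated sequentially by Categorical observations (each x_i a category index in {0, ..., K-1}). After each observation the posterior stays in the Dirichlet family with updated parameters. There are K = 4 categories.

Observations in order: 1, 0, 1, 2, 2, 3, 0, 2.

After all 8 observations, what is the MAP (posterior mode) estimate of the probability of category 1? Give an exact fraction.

obs 1: x=1 → posterior Dirichlet(6/5, 13/4, 11/3, 4/3)
obs 2: x=0 → posterior Dirichlet(11/5, 13/4, 11/3, 4/3)
obs 3: x=1 → posterior Dirichlet(11/5, 17/4, 11/3, 4/3)
obs 4: x=2 → posterior Dirichlet(11/5, 17/4, 14/3, 4/3)
obs 5: x=2 → posterior Dirichlet(11/5, 17/4, 17/3, 4/3)
obs 6: x=3 → posterior Dirichlet(11/5, 17/4, 17/3, 7/3)
obs 7: x=0 → posterior Dirichlet(16/5, 17/4, 17/3, 7/3)
obs 8: x=2 → posterior Dirichlet(16/5, 17/4, 20/3, 7/3)

65/249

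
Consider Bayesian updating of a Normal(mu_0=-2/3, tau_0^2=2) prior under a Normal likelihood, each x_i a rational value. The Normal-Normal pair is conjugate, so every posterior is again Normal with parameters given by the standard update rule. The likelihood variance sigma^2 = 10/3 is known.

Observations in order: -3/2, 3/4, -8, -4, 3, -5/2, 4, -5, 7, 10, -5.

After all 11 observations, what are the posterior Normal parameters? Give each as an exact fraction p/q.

obs 1: x=-3/2 → posterior Normal(-47/48, 5/4)
obs 2: x=3/4 → posterior Normal(-67/132, 10/11)
obs 3: x=-8 → posterior Normal(-355/168, 5/7)
obs 4: x=-4 → posterior Normal(-499/204, 10/17)
obs 5: x=3 → posterior Normal(-391/240, 1/2)
obs 6: x=-5/2 → posterior Normal(-481/276, 10/23)
obs 7: x=4 → posterior Normal(-337/312, 5/13)
obs 8: x=-5 → posterior Normal(-517/348, 10/29)
obs 9: x=7 → posterior Normal(-265/384, 5/16)
obs 10: x=10 → posterior Normal(19/84, 2/7)
obs 11: x=-5 → posterior Normal(-85/456, 5/19)

mu_0=-85/456, tau_0^2=5/19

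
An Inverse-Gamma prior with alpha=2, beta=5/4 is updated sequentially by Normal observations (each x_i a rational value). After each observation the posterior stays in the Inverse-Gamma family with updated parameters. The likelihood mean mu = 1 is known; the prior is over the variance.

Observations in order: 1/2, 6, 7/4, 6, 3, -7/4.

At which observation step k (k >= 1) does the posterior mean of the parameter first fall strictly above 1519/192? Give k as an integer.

obs 1: x=1/2 → posterior Inverse-Gamma(5/2, 11/8)
obs 2: x=6 → posterior Inverse-Gamma(3, 111/8)
obs 3: x=7/4 → posterior Inverse-Gamma(7/2, 453/32)
obs 4: x=6 → posterior Inverse-Gamma(4, 853/32)
obs 5: x=3 → posterior Inverse-Gamma(9/2, 917/32)
obs 6: x=-7/4 → posterior Inverse-Gamma(5, 519/16)

k = 4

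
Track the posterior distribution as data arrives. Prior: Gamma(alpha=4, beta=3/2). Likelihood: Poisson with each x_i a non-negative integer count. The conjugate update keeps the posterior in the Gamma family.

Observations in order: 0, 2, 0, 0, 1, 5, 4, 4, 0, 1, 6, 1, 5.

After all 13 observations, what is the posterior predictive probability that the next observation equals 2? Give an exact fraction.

4075273713930968700609270801942868581247815358398516/15763740762379653595732059660839887422817189186451551

obs 1: x=0 → posterior Gamma(4, 5/2)
obs 2: x=2 → posterior Gamma(6, 7/2)
obs 3: x=0 → posterior Gamma(6, 9/2)
obs 4: x=0 → posterior Gamma(6, 11/2)
obs 5: x=1 → posterior Gamma(7, 13/2)
obs 6: x=5 → posterior Gamma(12, 15/2)
obs 7: x=4 → posterior Gamma(16, 17/2)
obs 8: x=4 → posterior Gamma(20, 19/2)
obs 9: x=0 → posterior Gamma(20, 21/2)
obs 10: x=1 → posterior Gamma(21, 23/2)
obs 11: x=6 → posterior Gamma(27, 25/2)
obs 12: x=1 → posterior Gamma(28, 27/2)
obs 13: x=5 → posterior Gamma(33, 29/2)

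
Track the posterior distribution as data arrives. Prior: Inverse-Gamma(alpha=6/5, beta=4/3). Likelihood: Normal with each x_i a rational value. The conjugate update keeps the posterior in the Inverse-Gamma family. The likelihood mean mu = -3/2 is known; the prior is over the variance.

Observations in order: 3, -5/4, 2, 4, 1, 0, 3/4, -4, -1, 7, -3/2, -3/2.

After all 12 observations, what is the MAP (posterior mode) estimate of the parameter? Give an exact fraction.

18935/1968

obs 1: x=3 → posterior Inverse-Gamma(17/10, 275/24)
obs 2: x=-5/4 → posterior Inverse-Gamma(11/5, 1103/96)
obs 3: x=2 → posterior Inverse-Gamma(27/10, 1691/96)
obs 4: x=4 → posterior Inverse-Gamma(16/5, 3143/96)
obs 5: x=1 → posterior Inverse-Gamma(37/10, 3443/96)
obs 6: x=0 → posterior Inverse-Gamma(21/5, 3551/96)
obs 7: x=3/4 → posterior Inverse-Gamma(47/10, 1897/48)
obs 8: x=-4 → posterior Inverse-Gamma(26/5, 2047/48)
obs 9: x=-1 → posterior Inverse-Gamma(57/10, 2053/48)
obs 10: x=7 → posterior Inverse-Gamma(31/5, 3787/48)
obs 11: x=-3/2 → posterior Inverse-Gamma(67/10, 3787/48)
obs 12: x=-3/2 → posterior Inverse-Gamma(36/5, 3787/48)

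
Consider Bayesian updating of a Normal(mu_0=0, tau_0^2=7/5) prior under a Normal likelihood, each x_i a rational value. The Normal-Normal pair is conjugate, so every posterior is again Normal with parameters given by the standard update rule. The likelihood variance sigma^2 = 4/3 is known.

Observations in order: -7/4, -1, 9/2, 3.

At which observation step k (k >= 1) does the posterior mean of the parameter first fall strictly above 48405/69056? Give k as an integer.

k = 4

obs 1: x=-7/4 → posterior Normal(-147/164, 28/41)
obs 2: x=-1 → posterior Normal(-231/248, 14/31)
obs 3: x=9/2 → posterior Normal(147/332, 28/83)
obs 4: x=3 → posterior Normal(399/416, 7/26)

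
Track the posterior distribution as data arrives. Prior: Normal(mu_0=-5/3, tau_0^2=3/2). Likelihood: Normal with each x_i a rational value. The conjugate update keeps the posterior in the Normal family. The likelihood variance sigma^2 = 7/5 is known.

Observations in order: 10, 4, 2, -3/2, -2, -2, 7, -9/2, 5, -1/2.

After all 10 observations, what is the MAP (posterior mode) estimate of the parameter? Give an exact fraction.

obs 1: x=10 → posterior Normal(380/87, 21/29)
obs 2: x=4 → posterior Normal(140/33, 21/44)
obs 3: x=2 → posterior Normal(650/177, 21/59)
obs 4: x=-3/2 → posterior Normal(1165/444, 21/74)
obs 5: x=-2 → posterior Normal(985/534, 21/89)
obs 6: x=-2 → posterior Normal(805/624, 21/104)
obs 7: x=7 → posterior Normal(205/102, 3/17)
obs 8: x=-9/2 → posterior Normal(515/402, 21/134)
obs 9: x=5 → posterior Normal(740/447, 21/149)
obs 10: x=-1/2 → posterior Normal(35/24, 21/164)

35/24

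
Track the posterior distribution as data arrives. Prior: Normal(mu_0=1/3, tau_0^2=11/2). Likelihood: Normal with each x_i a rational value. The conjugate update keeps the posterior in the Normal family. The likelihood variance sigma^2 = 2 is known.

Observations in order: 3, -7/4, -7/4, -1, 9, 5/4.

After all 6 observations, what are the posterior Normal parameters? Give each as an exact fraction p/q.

obs 1: x=3 → posterior Normal(103/45, 22/15)
obs 2: x=-7/4 → posterior Normal(181/312, 11/13)
obs 3: x=-7/4 → posterior Normal(-25/222, 22/37)
obs 4: x=-1 → posterior Normal(-91/288, 11/24)
obs 5: x=9 → posterior Normal(503/354, 22/59)
obs 6: x=5/4 → posterior Normal(1171/840, 11/35)

mu_0=1171/840, tau_0^2=11/35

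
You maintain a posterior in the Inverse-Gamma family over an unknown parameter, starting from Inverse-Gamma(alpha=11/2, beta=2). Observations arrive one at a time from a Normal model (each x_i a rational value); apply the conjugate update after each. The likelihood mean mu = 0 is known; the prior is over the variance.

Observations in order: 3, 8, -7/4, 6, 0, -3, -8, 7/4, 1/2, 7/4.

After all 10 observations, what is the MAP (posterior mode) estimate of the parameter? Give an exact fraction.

obs 1: x=3 → posterior Inverse-Gamma(6, 13/2)
obs 2: x=8 → posterior Inverse-Gamma(13/2, 77/2)
obs 3: x=-7/4 → posterior Inverse-Gamma(7, 1281/32)
obs 4: x=6 → posterior Inverse-Gamma(15/2, 1857/32)
obs 5: x=0 → posterior Inverse-Gamma(8, 1857/32)
obs 6: x=-3 → posterior Inverse-Gamma(17/2, 2001/32)
obs 7: x=-8 → posterior Inverse-Gamma(9, 3025/32)
obs 8: x=7/4 → posterior Inverse-Gamma(19/2, 1537/16)
obs 9: x=1/2 → posterior Inverse-Gamma(10, 1539/16)
obs 10: x=7/4 → posterior Inverse-Gamma(21/2, 3127/32)

3127/368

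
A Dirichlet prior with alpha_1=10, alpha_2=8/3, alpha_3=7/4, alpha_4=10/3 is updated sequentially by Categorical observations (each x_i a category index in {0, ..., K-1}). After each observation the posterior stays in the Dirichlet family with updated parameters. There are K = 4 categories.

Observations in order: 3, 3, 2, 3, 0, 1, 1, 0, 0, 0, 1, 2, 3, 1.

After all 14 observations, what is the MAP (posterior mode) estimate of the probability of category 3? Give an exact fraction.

76/333

obs 1: x=3 → posterior Dirichlet(10, 8/3, 7/4, 13/3)
obs 2: x=3 → posterior Dirichlet(10, 8/3, 7/4, 16/3)
obs 3: x=2 → posterior Dirichlet(10, 8/3, 11/4, 16/3)
obs 4: x=3 → posterior Dirichlet(10, 8/3, 11/4, 19/3)
obs 5: x=0 → posterior Dirichlet(11, 8/3, 11/4, 19/3)
obs 6: x=1 → posterior Dirichlet(11, 11/3, 11/4, 19/3)
obs 7: x=1 → posterior Dirichlet(11, 14/3, 11/4, 19/3)
obs 8: x=0 → posterior Dirichlet(12, 14/3, 11/4, 19/3)
obs 9: x=0 → posterior Dirichlet(13, 14/3, 11/4, 19/3)
obs 10: x=0 → posterior Dirichlet(14, 14/3, 11/4, 19/3)
obs 11: x=1 → posterior Dirichlet(14, 17/3, 11/4, 19/3)
obs 12: x=2 → posterior Dirichlet(14, 17/3, 15/4, 19/3)
obs 13: x=3 → posterior Dirichlet(14, 17/3, 15/4, 22/3)
obs 14: x=1 → posterior Dirichlet(14, 20/3, 15/4, 22/3)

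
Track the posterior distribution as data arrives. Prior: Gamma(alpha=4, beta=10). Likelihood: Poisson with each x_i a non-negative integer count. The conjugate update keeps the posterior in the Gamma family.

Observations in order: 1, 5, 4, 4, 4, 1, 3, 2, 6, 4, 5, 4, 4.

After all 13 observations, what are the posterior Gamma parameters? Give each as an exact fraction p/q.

alpha=51, beta=23

obs 1: x=1 → posterior Gamma(5, 11)
obs 2: x=5 → posterior Gamma(10, 12)
obs 3: x=4 → posterior Gamma(14, 13)
obs 4: x=4 → posterior Gamma(18, 14)
obs 5: x=4 → posterior Gamma(22, 15)
obs 6: x=1 → posterior Gamma(23, 16)
obs 7: x=3 → posterior Gamma(26, 17)
obs 8: x=2 → posterior Gamma(28, 18)
obs 9: x=6 → posterior Gamma(34, 19)
obs 10: x=4 → posterior Gamma(38, 20)
obs 11: x=5 → posterior Gamma(43, 21)
obs 12: x=4 → posterior Gamma(47, 22)
obs 13: x=4 → posterior Gamma(51, 23)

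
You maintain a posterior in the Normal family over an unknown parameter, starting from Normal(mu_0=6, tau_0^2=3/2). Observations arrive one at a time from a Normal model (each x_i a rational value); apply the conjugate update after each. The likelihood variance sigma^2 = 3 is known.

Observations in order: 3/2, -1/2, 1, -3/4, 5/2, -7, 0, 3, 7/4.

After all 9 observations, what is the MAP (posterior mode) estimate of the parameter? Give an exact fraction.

obs 1: x=3/2 → posterior Normal(9/2, 1)
obs 2: x=-1/2 → posterior Normal(13/4, 3/4)
obs 3: x=1 → posterior Normal(14/5, 3/5)
obs 4: x=-3/4 → posterior Normal(53/24, 1/2)
obs 5: x=5/2 → posterior Normal(9/4, 3/7)
obs 6: x=-7 → posterior Normal(35/32, 3/8)
obs 7: x=0 → posterior Normal(35/36, 1/3)
obs 8: x=3 → posterior Normal(47/40, 3/10)
obs 9: x=7/4 → posterior Normal(27/22, 3/11)

27/22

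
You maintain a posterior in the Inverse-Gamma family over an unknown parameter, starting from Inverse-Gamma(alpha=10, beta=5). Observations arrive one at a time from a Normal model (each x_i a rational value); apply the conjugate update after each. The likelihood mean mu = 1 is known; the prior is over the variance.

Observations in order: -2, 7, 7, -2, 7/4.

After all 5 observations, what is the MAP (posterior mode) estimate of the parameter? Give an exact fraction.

obs 1: x=-2 → posterior Inverse-Gamma(21/2, 19/2)
obs 2: x=7 → posterior Inverse-Gamma(11, 55/2)
obs 3: x=7 → posterior Inverse-Gamma(23/2, 91/2)
obs 4: x=-2 → posterior Inverse-Gamma(12, 50)
obs 5: x=7/4 → posterior Inverse-Gamma(25/2, 1609/32)

1609/432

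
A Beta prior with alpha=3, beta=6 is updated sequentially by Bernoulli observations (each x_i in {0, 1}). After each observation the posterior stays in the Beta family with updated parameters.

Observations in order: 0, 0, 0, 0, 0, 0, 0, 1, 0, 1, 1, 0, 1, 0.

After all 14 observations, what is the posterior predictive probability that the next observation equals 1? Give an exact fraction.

obs 1: x=0 → posterior Beta(3, 7)
obs 2: x=0 → posterior Beta(3, 8)
obs 3: x=0 → posterior Beta(3, 9)
obs 4: x=0 → posterior Beta(3, 10)
obs 5: x=0 → posterior Beta(3, 11)
obs 6: x=0 → posterior Beta(3, 12)
obs 7: x=0 → posterior Beta(3, 13)
obs 8: x=1 → posterior Beta(4, 13)
obs 9: x=0 → posterior Beta(4, 14)
obs 10: x=1 → posterior Beta(5, 14)
obs 11: x=1 → posterior Beta(6, 14)
obs 12: x=0 → posterior Beta(6, 15)
obs 13: x=1 → posterior Beta(7, 15)
obs 14: x=0 → posterior Beta(7, 16)

7/23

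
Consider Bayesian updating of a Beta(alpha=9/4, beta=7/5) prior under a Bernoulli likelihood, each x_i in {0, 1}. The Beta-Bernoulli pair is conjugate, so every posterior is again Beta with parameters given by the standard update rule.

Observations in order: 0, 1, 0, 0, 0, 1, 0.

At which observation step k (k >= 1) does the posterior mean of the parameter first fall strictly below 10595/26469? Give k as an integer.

k = 5

obs 1: x=0 → posterior Beta(9/4, 12/5)
obs 2: x=1 → posterior Beta(13/4, 12/5)
obs 3: x=0 → posterior Beta(13/4, 17/5)
obs 4: x=0 → posterior Beta(13/4, 22/5)
obs 5: x=0 → posterior Beta(13/4, 27/5)
obs 6: x=1 → posterior Beta(17/4, 27/5)
obs 7: x=0 → posterior Beta(17/4, 32/5)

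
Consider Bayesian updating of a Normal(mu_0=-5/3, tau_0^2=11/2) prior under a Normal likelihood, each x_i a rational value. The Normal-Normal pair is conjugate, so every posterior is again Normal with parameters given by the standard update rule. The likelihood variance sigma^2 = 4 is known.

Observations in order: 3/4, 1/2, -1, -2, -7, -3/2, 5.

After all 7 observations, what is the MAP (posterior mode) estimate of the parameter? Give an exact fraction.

-853/1020

obs 1: x=3/4 → posterior Normal(-61/228, 44/19)
obs 2: x=1/2 → posterior Normal(1/72, 22/15)
obs 3: x=-1 → posterior Normal(-127/492, 44/41)
obs 4: x=-2 → posterior Normal(-391/624, 11/13)
obs 5: x=-7 → posterior Normal(-1315/756, 44/63)
obs 6: x=-3/2 → posterior Normal(-1513/888, 22/37)
obs 7: x=5 → posterior Normal(-853/1020, 44/85)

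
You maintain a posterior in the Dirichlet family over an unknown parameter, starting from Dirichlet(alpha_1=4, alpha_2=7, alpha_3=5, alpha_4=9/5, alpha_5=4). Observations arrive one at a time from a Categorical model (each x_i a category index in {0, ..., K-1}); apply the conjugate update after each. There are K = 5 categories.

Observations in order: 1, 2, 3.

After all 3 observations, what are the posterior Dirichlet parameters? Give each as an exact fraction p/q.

obs 1: x=1 → posterior Dirichlet(4, 8, 5, 9/5, 4)
obs 2: x=2 → posterior Dirichlet(4, 8, 6, 9/5, 4)
obs 3: x=3 → posterior Dirichlet(4, 8, 6, 14/5, 4)

alpha_1=4, alpha_2=8, alpha_3=6, alpha_4=14/5, alpha_5=4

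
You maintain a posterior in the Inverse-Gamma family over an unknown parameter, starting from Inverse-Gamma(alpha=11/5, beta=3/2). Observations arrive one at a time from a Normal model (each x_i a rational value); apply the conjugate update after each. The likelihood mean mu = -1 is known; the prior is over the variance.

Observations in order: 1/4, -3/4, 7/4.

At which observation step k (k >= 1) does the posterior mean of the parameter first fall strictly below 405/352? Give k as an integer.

obs 1: x=1/4 → posterior Inverse-Gamma(27/10, 73/32)
obs 2: x=-3/4 → posterior Inverse-Gamma(16/5, 37/16)
obs 3: x=7/4 → posterior Inverse-Gamma(37/10, 195/32)

k = 2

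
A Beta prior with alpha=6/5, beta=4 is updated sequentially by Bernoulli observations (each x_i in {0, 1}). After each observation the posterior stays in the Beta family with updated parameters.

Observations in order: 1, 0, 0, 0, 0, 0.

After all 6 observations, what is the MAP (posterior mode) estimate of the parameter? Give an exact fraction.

3/23

obs 1: x=1 → posterior Beta(11/5, 4)
obs 2: x=0 → posterior Beta(11/5, 5)
obs 3: x=0 → posterior Beta(11/5, 6)
obs 4: x=0 → posterior Beta(11/5, 7)
obs 5: x=0 → posterior Beta(11/5, 8)
obs 6: x=0 → posterior Beta(11/5, 9)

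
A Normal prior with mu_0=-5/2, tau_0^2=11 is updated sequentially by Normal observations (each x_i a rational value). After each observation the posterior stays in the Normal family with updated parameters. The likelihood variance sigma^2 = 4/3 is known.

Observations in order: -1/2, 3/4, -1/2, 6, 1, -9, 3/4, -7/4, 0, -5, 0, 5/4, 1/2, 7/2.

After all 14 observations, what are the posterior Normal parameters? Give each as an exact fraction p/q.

mu_0=-109/466, tau_0^2=22/233

obs 1: x=-1/2 → posterior Normal(-53/74, 44/37)
obs 2: x=3/4 → posterior Normal(-1/40, 22/35)
obs 3: x=-1/2 → posterior Normal(-73/412, 44/103)
obs 4: x=6 → posterior Normal(719/544, 11/34)
obs 5: x=1 → posterior Normal(851/676, 44/169)
obs 6: x=-9 → posterior Normal(-337/808, 22/101)
obs 7: x=3/4 → posterior Normal(-119/470, 44/235)
obs 8: x=-7/4 → posterior Normal(-7/16, 11/67)
obs 9: x=0 → posterior Normal(-67/172, 44/301)
obs 10: x=-5 → posterior Normal(-1129/1336, 22/167)
obs 11: x=0 → posterior Normal(-1129/1468, 44/367)
obs 12: x=5/4 → posterior Normal(-241/400, 11/100)
obs 13: x=1/2 → posterior Normal(-449/866, 44/433)
obs 14: x=7/2 → posterior Normal(-109/466, 22/233)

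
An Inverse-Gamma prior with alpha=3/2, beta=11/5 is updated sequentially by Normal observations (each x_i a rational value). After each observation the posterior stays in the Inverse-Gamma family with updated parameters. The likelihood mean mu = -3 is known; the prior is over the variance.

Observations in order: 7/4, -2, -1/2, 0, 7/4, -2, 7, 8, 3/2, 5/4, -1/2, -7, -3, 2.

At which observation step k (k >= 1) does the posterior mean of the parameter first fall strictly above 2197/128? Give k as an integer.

obs 1: x=7/4 → posterior Inverse-Gamma(2, 2157/160)
obs 2: x=-2 → posterior Inverse-Gamma(5/2, 2237/160)
obs 3: x=-1/2 → posterior Inverse-Gamma(3, 2737/160)
obs 4: x=0 → posterior Inverse-Gamma(7/2, 3457/160)
obs 5: x=7/4 → posterior Inverse-Gamma(4, 2631/80)
obs 6: x=-2 → posterior Inverse-Gamma(9/2, 2671/80)
obs 7: x=7 → posterior Inverse-Gamma(5, 6671/80)
obs 8: x=8 → posterior Inverse-Gamma(11/2, 11511/80)
obs 9: x=3/2 → posterior Inverse-Gamma(6, 12321/80)
obs 10: x=5/4 → posterior Inverse-Gamma(13/2, 26087/160)
obs 11: x=-1/2 → posterior Inverse-Gamma(7, 26587/160)
obs 12: x=-7 → posterior Inverse-Gamma(15/2, 27867/160)
obs 13: x=-3 → posterior Inverse-Gamma(8, 27867/160)
obs 14: x=2 → posterior Inverse-Gamma(17/2, 29867/160)

k = 7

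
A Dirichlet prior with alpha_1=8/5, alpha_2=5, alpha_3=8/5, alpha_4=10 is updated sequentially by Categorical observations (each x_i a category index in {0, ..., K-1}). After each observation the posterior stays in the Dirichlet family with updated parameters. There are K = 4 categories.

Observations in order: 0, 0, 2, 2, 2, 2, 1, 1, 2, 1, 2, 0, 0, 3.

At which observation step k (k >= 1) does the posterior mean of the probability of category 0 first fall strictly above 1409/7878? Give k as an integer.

obs 1: x=0 → posterior Dirichlet(13/5, 5, 8/5, 10)
obs 2: x=0 → posterior Dirichlet(18/5, 5, 8/5, 10)
obs 3: x=2 → posterior Dirichlet(18/5, 5, 13/5, 10)
obs 4: x=2 → posterior Dirichlet(18/5, 5, 18/5, 10)
obs 5: x=2 → posterior Dirichlet(18/5, 5, 23/5, 10)
obs 6: x=2 → posterior Dirichlet(18/5, 5, 28/5, 10)
obs 7: x=1 → posterior Dirichlet(18/5, 6, 28/5, 10)
obs 8: x=1 → posterior Dirichlet(18/5, 7, 28/5, 10)
obs 9: x=2 → posterior Dirichlet(18/5, 7, 33/5, 10)
obs 10: x=1 → posterior Dirichlet(18/5, 8, 33/5, 10)
obs 11: x=2 → posterior Dirichlet(18/5, 8, 38/5, 10)
obs 12: x=0 → posterior Dirichlet(23/5, 8, 38/5, 10)
obs 13: x=0 → posterior Dirichlet(28/5, 8, 38/5, 10)
obs 14: x=3 → posterior Dirichlet(28/5, 8, 38/5, 11)

k = 13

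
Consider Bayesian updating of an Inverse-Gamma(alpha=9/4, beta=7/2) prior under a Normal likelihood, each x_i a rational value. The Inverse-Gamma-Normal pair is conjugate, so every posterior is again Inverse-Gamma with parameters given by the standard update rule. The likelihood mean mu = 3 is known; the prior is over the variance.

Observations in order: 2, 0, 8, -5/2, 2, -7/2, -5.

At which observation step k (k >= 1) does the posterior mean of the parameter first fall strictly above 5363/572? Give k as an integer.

obs 1: x=2 → posterior Inverse-Gamma(11/4, 4)
obs 2: x=0 → posterior Inverse-Gamma(13/4, 17/2)
obs 3: x=8 → posterior Inverse-Gamma(15/4, 21)
obs 4: x=-5/2 → posterior Inverse-Gamma(17/4, 289/8)
obs 5: x=2 → posterior Inverse-Gamma(19/4, 293/8)
obs 6: x=-7/2 → posterior Inverse-Gamma(21/4, 231/4)
obs 7: x=-5 → posterior Inverse-Gamma(23/4, 359/4)

k = 4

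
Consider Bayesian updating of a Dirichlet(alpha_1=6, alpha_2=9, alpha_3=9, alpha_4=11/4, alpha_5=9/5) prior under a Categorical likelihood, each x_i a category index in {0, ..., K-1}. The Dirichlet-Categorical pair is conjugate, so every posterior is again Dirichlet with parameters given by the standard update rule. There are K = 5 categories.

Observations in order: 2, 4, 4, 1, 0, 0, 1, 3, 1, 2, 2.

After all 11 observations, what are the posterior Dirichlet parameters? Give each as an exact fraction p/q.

alpha_1=8, alpha_2=12, alpha_3=12, alpha_4=15/4, alpha_5=19/5

obs 1: x=2 → posterior Dirichlet(6, 9, 10, 11/4, 9/5)
obs 2: x=4 → posterior Dirichlet(6, 9, 10, 11/4, 14/5)
obs 3: x=4 → posterior Dirichlet(6, 9, 10, 11/4, 19/5)
obs 4: x=1 → posterior Dirichlet(6, 10, 10, 11/4, 19/5)
obs 5: x=0 → posterior Dirichlet(7, 10, 10, 11/4, 19/5)
obs 6: x=0 → posterior Dirichlet(8, 10, 10, 11/4, 19/5)
obs 7: x=1 → posterior Dirichlet(8, 11, 10, 11/4, 19/5)
obs 8: x=3 → posterior Dirichlet(8, 11, 10, 15/4, 19/5)
obs 9: x=1 → posterior Dirichlet(8, 12, 10, 15/4, 19/5)
obs 10: x=2 → posterior Dirichlet(8, 12, 11, 15/4, 19/5)
obs 11: x=2 → posterior Dirichlet(8, 12, 12, 15/4, 19/5)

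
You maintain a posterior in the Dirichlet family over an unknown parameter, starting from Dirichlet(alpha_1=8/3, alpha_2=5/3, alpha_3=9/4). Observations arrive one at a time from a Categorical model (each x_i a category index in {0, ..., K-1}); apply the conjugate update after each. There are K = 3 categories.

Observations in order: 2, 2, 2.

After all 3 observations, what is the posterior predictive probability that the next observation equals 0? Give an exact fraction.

obs 1: x=2 → posterior Dirichlet(8/3, 5/3, 13/4)
obs 2: x=2 → posterior Dirichlet(8/3, 5/3, 17/4)
obs 3: x=2 → posterior Dirichlet(8/3, 5/3, 21/4)

32/115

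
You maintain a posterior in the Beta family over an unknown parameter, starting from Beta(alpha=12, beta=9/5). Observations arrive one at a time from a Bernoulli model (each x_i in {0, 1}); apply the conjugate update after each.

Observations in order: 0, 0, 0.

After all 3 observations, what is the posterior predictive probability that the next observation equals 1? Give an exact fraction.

obs 1: x=0 → posterior Beta(12, 14/5)
obs 2: x=0 → posterior Beta(12, 19/5)
obs 3: x=0 → posterior Beta(12, 24/5)

5/7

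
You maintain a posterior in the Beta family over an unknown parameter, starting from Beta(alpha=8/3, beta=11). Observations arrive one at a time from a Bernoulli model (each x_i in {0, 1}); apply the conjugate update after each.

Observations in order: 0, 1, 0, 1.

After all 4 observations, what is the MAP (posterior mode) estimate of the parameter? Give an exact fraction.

obs 1: x=0 → posterior Beta(8/3, 12)
obs 2: x=1 → posterior Beta(11/3, 12)
obs 3: x=0 → posterior Beta(11/3, 13)
obs 4: x=1 → posterior Beta(14/3, 13)

11/47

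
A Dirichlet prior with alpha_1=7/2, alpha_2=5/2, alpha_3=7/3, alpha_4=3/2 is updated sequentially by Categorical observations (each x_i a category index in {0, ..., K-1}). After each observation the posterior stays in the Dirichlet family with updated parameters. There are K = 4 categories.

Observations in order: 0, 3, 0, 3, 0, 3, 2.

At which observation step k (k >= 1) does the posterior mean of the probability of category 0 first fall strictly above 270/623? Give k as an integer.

obs 1: x=0 → posterior Dirichlet(9/2, 5/2, 7/3, 3/2)
obs 2: x=3 → posterior Dirichlet(9/2, 5/2, 7/3, 5/2)
obs 3: x=0 → posterior Dirichlet(11/2, 5/2, 7/3, 5/2)
obs 4: x=3 → posterior Dirichlet(11/2, 5/2, 7/3, 7/2)
obs 5: x=0 → posterior Dirichlet(13/2, 5/2, 7/3, 7/2)
obs 6: x=3 → posterior Dirichlet(13/2, 5/2, 7/3, 9/2)
obs 7: x=2 → posterior Dirichlet(13/2, 5/2, 10/3, 9/2)

k = 5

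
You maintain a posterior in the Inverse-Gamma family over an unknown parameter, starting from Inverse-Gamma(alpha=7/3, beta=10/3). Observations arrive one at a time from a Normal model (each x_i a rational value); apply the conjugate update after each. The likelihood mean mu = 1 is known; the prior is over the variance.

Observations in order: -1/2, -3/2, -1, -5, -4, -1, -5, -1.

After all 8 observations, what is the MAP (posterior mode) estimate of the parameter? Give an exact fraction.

745/88

obs 1: x=-1/2 → posterior Inverse-Gamma(17/6, 107/24)
obs 2: x=-3/2 → posterior Inverse-Gamma(10/3, 91/12)
obs 3: x=-1 → posterior Inverse-Gamma(23/6, 115/12)
obs 4: x=-5 → posterior Inverse-Gamma(13/3, 331/12)
obs 5: x=-4 → posterior Inverse-Gamma(29/6, 481/12)
obs 6: x=-1 → posterior Inverse-Gamma(16/3, 505/12)
obs 7: x=-5 → posterior Inverse-Gamma(35/6, 721/12)
obs 8: x=-1 → posterior Inverse-Gamma(19/3, 745/12)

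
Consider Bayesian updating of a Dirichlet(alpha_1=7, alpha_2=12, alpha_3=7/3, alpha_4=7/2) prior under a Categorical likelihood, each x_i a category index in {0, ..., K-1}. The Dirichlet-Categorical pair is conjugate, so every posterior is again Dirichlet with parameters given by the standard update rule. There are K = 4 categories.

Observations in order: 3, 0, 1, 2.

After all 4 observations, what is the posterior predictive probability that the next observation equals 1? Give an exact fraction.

78/173

obs 1: x=3 → posterior Dirichlet(7, 12, 7/3, 9/2)
obs 2: x=0 → posterior Dirichlet(8, 12, 7/3, 9/2)
obs 3: x=1 → posterior Dirichlet(8, 13, 7/3, 9/2)
obs 4: x=2 → posterior Dirichlet(8, 13, 10/3, 9/2)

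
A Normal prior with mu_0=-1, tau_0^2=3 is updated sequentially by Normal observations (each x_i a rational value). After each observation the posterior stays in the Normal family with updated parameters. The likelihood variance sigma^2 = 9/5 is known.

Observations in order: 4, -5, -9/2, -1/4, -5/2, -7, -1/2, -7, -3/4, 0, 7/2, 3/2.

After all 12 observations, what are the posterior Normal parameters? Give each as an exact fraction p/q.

mu_0=-191/126, tau_0^2=1/7

obs 1: x=4 → posterior Normal(17/8, 9/8)
obs 2: x=-5 → posterior Normal(-8/13, 9/13)
obs 3: x=-9/2 → posterior Normal(-61/36, 1/2)
obs 4: x=-1/4 → posterior Normal(-127/92, 9/23)
obs 5: x=-5/2 → posterior Normal(-177/112, 9/28)
obs 6: x=-7 → posterior Normal(-317/132, 3/11)
obs 7: x=-1/2 → posterior Normal(-327/152, 9/38)
obs 8: x=-7 → posterior Normal(-467/172, 9/43)
obs 9: x=-3/4 → posterior Normal(-241/96, 3/16)
obs 10: x=0 → posterior Normal(-241/106, 9/53)
obs 11: x=7/2 → posterior Normal(-103/58, 9/58)
obs 12: x=3/2 → posterior Normal(-191/126, 1/7)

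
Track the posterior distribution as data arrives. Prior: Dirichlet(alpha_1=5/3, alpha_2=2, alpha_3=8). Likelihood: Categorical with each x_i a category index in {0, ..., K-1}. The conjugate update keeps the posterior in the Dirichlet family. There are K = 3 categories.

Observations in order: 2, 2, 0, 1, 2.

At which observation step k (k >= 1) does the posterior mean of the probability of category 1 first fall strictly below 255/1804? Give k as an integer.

obs 1: x=2 → posterior Dirichlet(5/3, 2, 9)
obs 2: x=2 → posterior Dirichlet(5/3, 2, 10)
obs 3: x=0 → posterior Dirichlet(8/3, 2, 10)
obs 4: x=1 → posterior Dirichlet(8/3, 3, 10)
obs 5: x=2 → posterior Dirichlet(8/3, 3, 11)

k = 3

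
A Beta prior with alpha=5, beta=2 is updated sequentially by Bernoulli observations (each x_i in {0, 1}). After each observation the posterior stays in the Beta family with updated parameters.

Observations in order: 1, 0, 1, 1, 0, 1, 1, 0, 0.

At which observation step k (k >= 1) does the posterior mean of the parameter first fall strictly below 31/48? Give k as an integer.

obs 1: x=1 → posterior Beta(6, 2)
obs 2: x=0 → posterior Beta(6, 3)
obs 3: x=1 → posterior Beta(7, 3)
obs 4: x=1 → posterior Beta(8, 3)
obs 5: x=0 → posterior Beta(8, 4)
obs 6: x=1 → posterior Beta(9, 4)
obs 7: x=1 → posterior Beta(10, 4)
obs 8: x=0 → posterior Beta(10, 5)
obs 9: x=0 → posterior Beta(10, 6)

k = 9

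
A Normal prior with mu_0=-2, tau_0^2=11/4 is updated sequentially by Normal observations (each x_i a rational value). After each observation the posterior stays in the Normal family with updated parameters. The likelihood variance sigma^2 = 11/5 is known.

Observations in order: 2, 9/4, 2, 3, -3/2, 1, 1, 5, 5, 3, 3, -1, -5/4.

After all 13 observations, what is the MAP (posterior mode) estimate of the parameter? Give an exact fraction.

73/46

obs 1: x=2 → posterior Normal(2/9, 11/9)
obs 2: x=9/4 → posterior Normal(53/56, 11/14)
obs 3: x=2 → posterior Normal(93/76, 11/19)
obs 4: x=3 → posterior Normal(51/32, 11/24)
obs 5: x=-3/2 → posterior Normal(123/116, 11/29)
obs 6: x=1 → posterior Normal(143/136, 11/34)
obs 7: x=1 → posterior Normal(163/156, 11/39)
obs 8: x=5 → posterior Normal(263/176, 1/4)
obs 9: x=5 → posterior Normal(363/196, 11/49)
obs 10: x=3 → posterior Normal(47/24, 11/54)
obs 11: x=3 → posterior Normal(483/236, 11/59)
obs 12: x=-1 → posterior Normal(463/256, 11/64)
obs 13: x=-5/4 → posterior Normal(73/46, 11/69)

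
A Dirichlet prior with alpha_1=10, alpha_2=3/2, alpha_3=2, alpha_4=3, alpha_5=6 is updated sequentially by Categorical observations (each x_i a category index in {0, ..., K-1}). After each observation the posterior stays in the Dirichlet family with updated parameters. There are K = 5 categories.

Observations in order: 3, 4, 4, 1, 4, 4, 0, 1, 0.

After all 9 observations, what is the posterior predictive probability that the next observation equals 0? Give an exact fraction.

8/21

obs 1: x=3 → posterior Dirichlet(10, 3/2, 2, 4, 6)
obs 2: x=4 → posterior Dirichlet(10, 3/2, 2, 4, 7)
obs 3: x=4 → posterior Dirichlet(10, 3/2, 2, 4, 8)
obs 4: x=1 → posterior Dirichlet(10, 5/2, 2, 4, 8)
obs 5: x=4 → posterior Dirichlet(10, 5/2, 2, 4, 9)
obs 6: x=4 → posterior Dirichlet(10, 5/2, 2, 4, 10)
obs 7: x=0 → posterior Dirichlet(11, 5/2, 2, 4, 10)
obs 8: x=1 → posterior Dirichlet(11, 7/2, 2, 4, 10)
obs 9: x=0 → posterior Dirichlet(12, 7/2, 2, 4, 10)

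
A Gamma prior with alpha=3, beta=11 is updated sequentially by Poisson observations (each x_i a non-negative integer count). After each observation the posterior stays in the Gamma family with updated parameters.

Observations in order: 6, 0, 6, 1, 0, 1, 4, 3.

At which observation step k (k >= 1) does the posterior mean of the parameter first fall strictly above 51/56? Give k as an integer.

k = 3

obs 1: x=6 → posterior Gamma(9, 12)
obs 2: x=0 → posterior Gamma(9, 13)
obs 3: x=6 → posterior Gamma(15, 14)
obs 4: x=1 → posterior Gamma(16, 15)
obs 5: x=0 → posterior Gamma(16, 16)
obs 6: x=1 → posterior Gamma(17, 17)
obs 7: x=4 → posterior Gamma(21, 18)
obs 8: x=3 → posterior Gamma(24, 19)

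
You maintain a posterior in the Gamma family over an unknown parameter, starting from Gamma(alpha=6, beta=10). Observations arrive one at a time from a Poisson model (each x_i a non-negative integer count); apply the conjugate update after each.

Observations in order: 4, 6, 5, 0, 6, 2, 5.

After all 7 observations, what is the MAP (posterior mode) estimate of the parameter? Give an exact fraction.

33/17

obs 1: x=4 → posterior Gamma(10, 11)
obs 2: x=6 → posterior Gamma(16, 12)
obs 3: x=5 → posterior Gamma(21, 13)
obs 4: x=0 → posterior Gamma(21, 14)
obs 5: x=6 → posterior Gamma(27, 15)
obs 6: x=2 → posterior Gamma(29, 16)
obs 7: x=5 → posterior Gamma(34, 17)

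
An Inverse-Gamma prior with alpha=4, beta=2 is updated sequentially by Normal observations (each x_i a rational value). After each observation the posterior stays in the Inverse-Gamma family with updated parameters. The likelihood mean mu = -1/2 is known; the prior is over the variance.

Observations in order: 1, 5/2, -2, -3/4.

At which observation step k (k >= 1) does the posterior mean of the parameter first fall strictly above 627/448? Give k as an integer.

k = 2

obs 1: x=1 → posterior Inverse-Gamma(9/2, 25/8)
obs 2: x=5/2 → posterior Inverse-Gamma(5, 61/8)
obs 3: x=-2 → posterior Inverse-Gamma(11/2, 35/4)
obs 4: x=-3/4 → posterior Inverse-Gamma(6, 281/32)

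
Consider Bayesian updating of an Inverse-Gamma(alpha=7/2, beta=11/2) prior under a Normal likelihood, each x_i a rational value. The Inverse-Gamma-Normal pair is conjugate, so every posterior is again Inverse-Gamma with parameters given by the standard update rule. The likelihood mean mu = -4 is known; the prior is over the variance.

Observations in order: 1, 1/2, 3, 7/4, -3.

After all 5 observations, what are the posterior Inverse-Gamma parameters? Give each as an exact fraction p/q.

alpha=6, beta=2229/32

obs 1: x=1 → posterior Inverse-Gamma(4, 18)
obs 2: x=1/2 → posterior Inverse-Gamma(9/2, 225/8)
obs 3: x=3 → posterior Inverse-Gamma(5, 421/8)
obs 4: x=7/4 → posterior Inverse-Gamma(11/2, 2213/32)
obs 5: x=-3 → posterior Inverse-Gamma(6, 2229/32)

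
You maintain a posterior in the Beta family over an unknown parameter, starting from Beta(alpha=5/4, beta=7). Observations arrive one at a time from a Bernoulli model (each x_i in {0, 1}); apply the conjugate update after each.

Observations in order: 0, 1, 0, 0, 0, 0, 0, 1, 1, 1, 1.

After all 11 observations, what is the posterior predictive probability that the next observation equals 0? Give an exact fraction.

52/77

obs 1: x=0 → posterior Beta(5/4, 8)
obs 2: x=1 → posterior Beta(9/4, 8)
obs 3: x=0 → posterior Beta(9/4, 9)
obs 4: x=0 → posterior Beta(9/4, 10)
obs 5: x=0 → posterior Beta(9/4, 11)
obs 6: x=0 → posterior Beta(9/4, 12)
obs 7: x=0 → posterior Beta(9/4, 13)
obs 8: x=1 → posterior Beta(13/4, 13)
obs 9: x=1 → posterior Beta(17/4, 13)
obs 10: x=1 → posterior Beta(21/4, 13)
obs 11: x=1 → posterior Beta(25/4, 13)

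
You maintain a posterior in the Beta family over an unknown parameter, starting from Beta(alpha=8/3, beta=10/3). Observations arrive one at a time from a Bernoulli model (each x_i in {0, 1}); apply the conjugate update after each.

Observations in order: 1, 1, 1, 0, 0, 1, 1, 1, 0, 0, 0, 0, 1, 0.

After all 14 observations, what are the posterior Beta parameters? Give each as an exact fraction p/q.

alpha=29/3, beta=31/3

obs 1: x=1 → posterior Beta(11/3, 10/3)
obs 2: x=1 → posterior Beta(14/3, 10/3)
obs 3: x=1 → posterior Beta(17/3, 10/3)
obs 4: x=0 → posterior Beta(17/3, 13/3)
obs 5: x=0 → posterior Beta(17/3, 16/3)
obs 6: x=1 → posterior Beta(20/3, 16/3)
obs 7: x=1 → posterior Beta(23/3, 16/3)
obs 8: x=1 → posterior Beta(26/3, 16/3)
obs 9: x=0 → posterior Beta(26/3, 19/3)
obs 10: x=0 → posterior Beta(26/3, 22/3)
obs 11: x=0 → posterior Beta(26/3, 25/3)
obs 12: x=0 → posterior Beta(26/3, 28/3)
obs 13: x=1 → posterior Beta(29/3, 28/3)
obs 14: x=0 → posterior Beta(29/3, 31/3)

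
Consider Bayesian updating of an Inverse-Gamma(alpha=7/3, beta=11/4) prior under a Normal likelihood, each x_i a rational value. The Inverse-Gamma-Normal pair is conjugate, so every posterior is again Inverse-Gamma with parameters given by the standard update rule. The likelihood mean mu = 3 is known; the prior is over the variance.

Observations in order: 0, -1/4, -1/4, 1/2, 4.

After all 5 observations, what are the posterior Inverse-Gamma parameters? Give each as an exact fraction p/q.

alpha=29/6, beta=343/16

obs 1: x=0 → posterior Inverse-Gamma(17/6, 29/4)
obs 2: x=-1/4 → posterior Inverse-Gamma(10/3, 401/32)
obs 3: x=-1/4 → posterior Inverse-Gamma(23/6, 285/16)
obs 4: x=1/2 → posterior Inverse-Gamma(13/3, 335/16)
obs 5: x=4 → posterior Inverse-Gamma(29/6, 343/16)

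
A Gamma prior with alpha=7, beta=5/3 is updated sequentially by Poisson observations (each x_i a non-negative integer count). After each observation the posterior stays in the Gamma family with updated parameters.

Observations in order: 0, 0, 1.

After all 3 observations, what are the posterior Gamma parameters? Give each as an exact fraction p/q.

alpha=8, beta=14/3

obs 1: x=0 → posterior Gamma(7, 8/3)
obs 2: x=0 → posterior Gamma(7, 11/3)
obs 3: x=1 → posterior Gamma(8, 14/3)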